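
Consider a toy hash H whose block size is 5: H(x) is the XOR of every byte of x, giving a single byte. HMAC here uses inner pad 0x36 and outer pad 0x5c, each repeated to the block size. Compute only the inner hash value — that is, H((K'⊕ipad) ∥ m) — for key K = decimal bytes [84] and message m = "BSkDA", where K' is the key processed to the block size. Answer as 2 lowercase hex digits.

Key decimal bytes [84] = 54 is 1 byte ≤ B = 5; zero-pad to 5 bytes: K' = 54 00 00 00 00.
K' ⊕ ipad = 62 36 36 36 36.
Inner input = 62 36 36 36 36 ∥ 42 53 6b 44 41.
Inner hash: XOR 62⊕36⊕36⊕36⊕36⊕42⊕53⊕6b⊕44⊕41 = 1d.

1d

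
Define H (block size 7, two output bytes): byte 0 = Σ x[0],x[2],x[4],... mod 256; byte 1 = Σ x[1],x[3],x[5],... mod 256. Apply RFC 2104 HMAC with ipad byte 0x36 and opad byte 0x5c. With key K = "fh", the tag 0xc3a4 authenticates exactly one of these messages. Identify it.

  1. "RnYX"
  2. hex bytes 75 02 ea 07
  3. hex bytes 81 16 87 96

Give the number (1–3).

Key "fh" = 66 68 is 2 bytes ≤ B = 7; zero-pad to 7 bytes: K' = 66 68 00 00 00 00 00.
K' ⊕ ipad = 50 5e 36 36 36 36 36; K' ⊕ opad = 3a 34 5c 5c 5c 5c 5c.
m1: inner = H(50 5e 36 36 36 36 36 52 6e 59 58) = b8 75; tag = H(3a 34 5c 5c 5c 5c 5c b8 75) = c3a4 ← matches
m2: inner = H(50 5e 36 36 36 36 36 75 02 ea 07) = fb 29; tag = H(3a 34 5c 5c 5c 5c 5c fb 29) = 77e7
m3: inner = H(50 5e 36 36 36 36 36 81 16 87 96) = 9e d2; tag = H(3a 34 5c 5c 5c 5c 5c 9e d2) = 208a

1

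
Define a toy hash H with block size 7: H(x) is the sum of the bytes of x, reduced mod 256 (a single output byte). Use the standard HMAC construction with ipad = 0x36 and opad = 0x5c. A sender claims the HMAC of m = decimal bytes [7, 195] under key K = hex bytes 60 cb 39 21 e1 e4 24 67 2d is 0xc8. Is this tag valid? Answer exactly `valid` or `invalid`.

valid

Key hex bytes 60 cb 39 21 e1 e4 24 67 2d is 9 bytes > B = 7, so hash it first: H(key) = 02, then zero-pad to 7 bytes: K' = 02 00 00 00 00 00 00.
K' ⊕ ipad = 34 36 36 36 36 36 36; K' ⊕ opad = 5e 5c 5c 5c 5c 5c 5c.
Inner hash: sum = 52+54+54+54+54+54+54+7+195 = 578; mod 256 = 66 → 42.
Outer hash (recomputed tag): sum = 94+92+92+92+92+92+92+66 = 712; mod 256 = 200 → c8.
Recomputed tag = c8; claimed = c8 → match.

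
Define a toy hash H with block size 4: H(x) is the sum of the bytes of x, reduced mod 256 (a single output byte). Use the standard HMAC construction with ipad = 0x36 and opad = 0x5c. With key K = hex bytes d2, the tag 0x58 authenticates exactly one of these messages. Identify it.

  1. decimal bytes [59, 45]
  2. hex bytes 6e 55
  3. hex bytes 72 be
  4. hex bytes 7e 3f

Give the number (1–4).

Key hex bytes d2 is 1 byte ≤ B = 4; zero-pad to 4 bytes: K' = d2 00 00 00.
K' ⊕ ipad = e4 36 36 36; K' ⊕ opad = 8e 5c 5c 5c.
m1: inner = H(e4 36 36 36 3b 2d) = ee; tag = H(8e 5c 5c 5c ee) = 90
m2: inner = H(e4 36 36 36 6e 55) = 49; tag = H(8e 5c 5c 5c 49) = eb
m3: inner = H(e4 36 36 36 72 be) = b6; tag = H(8e 5c 5c 5c b6) = 58 ← matches
m4: inner = H(e4 36 36 36 7e 3f) = 43; tag = H(8e 5c 5c 5c 43) = e5

3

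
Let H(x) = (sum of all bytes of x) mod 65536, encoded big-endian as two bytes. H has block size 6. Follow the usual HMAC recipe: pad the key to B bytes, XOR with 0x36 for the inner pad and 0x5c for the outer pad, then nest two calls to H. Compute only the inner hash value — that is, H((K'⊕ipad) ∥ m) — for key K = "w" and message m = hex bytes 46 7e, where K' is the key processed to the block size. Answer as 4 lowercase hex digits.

0213

Key "w" = 77 is 1 byte ≤ B = 6; zero-pad to 6 bytes: K' = 77 00 00 00 00 00.
K' ⊕ ipad = 41 36 36 36 36 36.
Inner input = 41 36 36 36 36 36 ∥ 46 7e.
Inner hash: sum = 65+54+54+54+54+54+70+126 = 531 → 02 13.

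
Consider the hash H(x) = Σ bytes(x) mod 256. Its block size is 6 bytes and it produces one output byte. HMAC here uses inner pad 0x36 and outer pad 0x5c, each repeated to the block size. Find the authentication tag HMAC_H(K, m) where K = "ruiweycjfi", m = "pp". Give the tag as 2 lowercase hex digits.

4e

Key "ruiweycjfi" = 72 75 69 77 65 79 63 6a 66 69 is 10 bytes > B = 6, so hash it first: H(key) = 41, then zero-pad to 6 bytes: K' = 41 00 00 00 00 00.
K' ⊕ ipad = 77 36 36 36 36 36.  K' ⊕ opad = 1d 5c 5c 5c 5c 5c.
Inner input = (K'⊕ipad) ∥ m = 77 36 36 36 36 36 ∥ 70 70.
Inner hash: sum = 119+54+54+54+54+54+112+112 = 613; mod 256 = 101 → 65.
Outer input = (K'⊕opad) ∥ inner = 1d 5c 5c 5c 5c 5c ∥ 65.
Outer hash (tag): sum = 29+92+92+92+92+92+101 = 590; mod 256 = 78 → 4e.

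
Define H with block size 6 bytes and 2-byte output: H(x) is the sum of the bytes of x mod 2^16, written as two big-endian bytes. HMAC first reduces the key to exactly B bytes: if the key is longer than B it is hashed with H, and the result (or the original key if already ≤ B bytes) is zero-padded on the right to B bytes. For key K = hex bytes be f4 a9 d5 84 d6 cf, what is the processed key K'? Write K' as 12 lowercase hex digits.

|K| = 7 > B = 6, so first hash the key.
H(K): sum = 190+244+169+213+132+214+207 = 1369 → 05 59.
Zero-pad H(K) = 05 59 to 6 bytes: K' = 05 59 00 00 00 00.

055900000000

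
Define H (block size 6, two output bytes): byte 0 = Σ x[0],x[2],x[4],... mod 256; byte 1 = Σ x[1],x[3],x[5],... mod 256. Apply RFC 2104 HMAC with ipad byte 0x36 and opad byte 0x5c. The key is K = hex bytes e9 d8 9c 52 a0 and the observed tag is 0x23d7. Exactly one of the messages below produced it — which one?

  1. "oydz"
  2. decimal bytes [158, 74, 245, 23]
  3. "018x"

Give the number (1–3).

2

Key hex bytes e9 d8 9c 52 a0 is 5 bytes ≤ B = 6; zero-pad to 6 bytes: K' = e9 d8 9c 52 a0 00.
K' ⊕ ipad = df ee aa 64 96 36; K' ⊕ opad = b5 84 c0 0e fc 5c.
m1: inner = H(df ee aa 64 96 36 6f 79 64 7a) = f2 7b; tag = H(b5 84 c0 0e fc 5c f2 7b) = 6369
m2: inner = H(df ee aa 64 96 36 9e 4a f5 17) = b2 e9; tag = H(b5 84 c0 0e fc 5c b2 e9) = 23d7 ← matches
m3: inner = H(df ee aa 64 96 36 30 31 38 78) = 87 31; tag = H(b5 84 c0 0e fc 5c 87 31) = f81f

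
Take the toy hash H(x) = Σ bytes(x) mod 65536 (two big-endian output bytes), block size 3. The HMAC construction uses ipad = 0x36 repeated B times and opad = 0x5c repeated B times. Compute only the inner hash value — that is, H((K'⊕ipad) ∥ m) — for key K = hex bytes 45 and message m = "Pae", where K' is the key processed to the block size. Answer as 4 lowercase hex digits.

Key hex bytes 45 is 1 byte ≤ B = 3; zero-pad to 3 bytes: K' = 45 00 00.
K' ⊕ ipad = 73 36 36.
Inner input = 73 36 36 ∥ 50 61 65.
Inner hash: sum = 115+54+54+80+97+101 = 501 → 01 f5.

01f5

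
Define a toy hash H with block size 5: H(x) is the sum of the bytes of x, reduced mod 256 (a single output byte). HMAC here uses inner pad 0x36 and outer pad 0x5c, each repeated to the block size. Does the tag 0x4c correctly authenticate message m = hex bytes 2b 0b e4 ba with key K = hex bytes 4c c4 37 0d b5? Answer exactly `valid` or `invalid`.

valid

Key hex bytes 4c c4 37 0d b5 is exactly B = 5 bytes: K' = 4c c4 37 0d b5.
K' ⊕ ipad = 7a f2 01 3b 83; K' ⊕ opad = 10 98 6b 51 e9.
Inner hash: sum = 122+242+1+59+131+43+11+228+186 = 1023; mod 256 = 255 → ff.
Outer hash (recomputed tag): sum = 16+152+107+81+233+255 = 844; mod 256 = 76 → 4c.
Recomputed tag = 4c; claimed = 4c → match.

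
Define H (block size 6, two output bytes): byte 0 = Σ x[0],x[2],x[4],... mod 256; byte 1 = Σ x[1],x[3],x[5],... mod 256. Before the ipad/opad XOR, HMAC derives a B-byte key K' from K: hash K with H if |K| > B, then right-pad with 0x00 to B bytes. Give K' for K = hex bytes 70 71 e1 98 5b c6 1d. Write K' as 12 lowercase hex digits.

|K| = 7 > B = 6, so first hash the key.
H(K): even-index sum = 457 mod 256 = 201; odd-index sum = 463 mod 256 = 207 → c9 cf.
Zero-pad H(K) = c9 cf to 6 bytes: K' = c9 cf 00 00 00 00.

c9cf00000000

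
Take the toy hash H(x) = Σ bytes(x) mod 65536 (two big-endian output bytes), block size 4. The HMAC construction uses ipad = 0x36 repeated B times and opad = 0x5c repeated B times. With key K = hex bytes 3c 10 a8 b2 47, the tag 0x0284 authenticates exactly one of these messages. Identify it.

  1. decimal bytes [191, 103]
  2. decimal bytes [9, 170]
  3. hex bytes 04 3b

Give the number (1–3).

3

Key hex bytes 3c 10 a8 b2 47 is 5 bytes > B = 4, so hash it first: H(key) = 01 ed, then zero-pad to 4 bytes: K' = 01 ed 00 00.
K' ⊕ ipad = 37 db 36 36; K' ⊕ opad = 5d b1 5c 5c.
m1: inner = H(37 db 36 36 bf 67) = 02 a4; tag = H(5d b1 5c 5c 02 a4) = 026c
m2: inner = H(37 db 36 36 09 aa) = 02 31; tag = H(5d b1 5c 5c 02 31) = 01f9
m3: inner = H(37 db 36 36 04 3b) = 01 bd; tag = H(5d b1 5c 5c 01 bd) = 0284 ← matches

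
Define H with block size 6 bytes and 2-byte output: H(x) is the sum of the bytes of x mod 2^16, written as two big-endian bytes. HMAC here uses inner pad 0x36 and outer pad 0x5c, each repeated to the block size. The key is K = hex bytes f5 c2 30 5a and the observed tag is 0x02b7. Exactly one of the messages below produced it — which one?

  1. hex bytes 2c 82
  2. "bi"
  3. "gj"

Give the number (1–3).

1

Key hex bytes f5 c2 30 5a is 4 bytes ≤ B = 6; zero-pad to 6 bytes: K' = f5 c2 30 5a 00 00.
K' ⊕ ipad = c3 f4 06 6c 36 36; K' ⊕ opad = a9 9e 6c 06 5c 5c.
m1: inner = H(c3 f4 06 6c 36 36 2c 82) = 03 43; tag = H(a9 9e 6c 06 5c 5c 03 43) = 02b7 ← matches
m2: inner = H(c3 f4 06 6c 36 36 62 69) = 03 60; tag = H(a9 9e 6c 06 5c 5c 03 60) = 02d4
m3: inner = H(c3 f4 06 6c 36 36 67 6a) = 03 66; tag = H(a9 9e 6c 06 5c 5c 03 66) = 02da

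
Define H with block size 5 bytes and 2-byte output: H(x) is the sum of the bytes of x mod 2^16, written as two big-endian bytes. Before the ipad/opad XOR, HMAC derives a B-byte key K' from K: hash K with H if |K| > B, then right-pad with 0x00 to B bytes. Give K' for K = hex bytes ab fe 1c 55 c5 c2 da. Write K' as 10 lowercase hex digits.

|K| = 7 > B = 5, so first hash the key.
H(K): sum = 171+254+28+85+197+194+218 = 1147 → 04 7b.
Zero-pad H(K) = 04 7b to 5 bytes: K' = 04 7b 00 00 00.

047b000000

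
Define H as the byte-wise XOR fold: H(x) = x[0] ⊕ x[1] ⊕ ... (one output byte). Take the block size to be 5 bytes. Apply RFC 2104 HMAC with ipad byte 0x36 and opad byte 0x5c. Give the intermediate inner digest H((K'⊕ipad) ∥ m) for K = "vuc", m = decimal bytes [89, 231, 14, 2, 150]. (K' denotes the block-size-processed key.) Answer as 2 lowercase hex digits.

72

Key "vuc" = 76 75 63 is 3 bytes ≤ B = 5; zero-pad to 5 bytes: K' = 76 75 63 00 00.
K' ⊕ ipad = 40 43 55 36 36.
Inner input = 40 43 55 36 36 ∥ 59 e7 0e 02 96.
Inner hash: XOR 40⊕43⊕55⊕36⊕36⊕59⊕e7⊕0e⊕02⊕96 = 72.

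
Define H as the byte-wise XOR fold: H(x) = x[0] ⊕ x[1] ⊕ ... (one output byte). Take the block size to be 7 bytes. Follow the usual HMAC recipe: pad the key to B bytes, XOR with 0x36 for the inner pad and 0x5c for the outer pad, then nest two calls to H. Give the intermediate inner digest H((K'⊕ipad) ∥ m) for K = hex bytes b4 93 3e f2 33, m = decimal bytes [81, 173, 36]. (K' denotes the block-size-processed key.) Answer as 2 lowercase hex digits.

36

Key hex bytes b4 93 3e f2 33 is 5 bytes ≤ B = 7; zero-pad to 7 bytes: K' = b4 93 3e f2 33 00 00.
K' ⊕ ipad = 82 a5 08 c4 05 36 36.
Inner input = 82 a5 08 c4 05 36 36 ∥ 51 ad 24.
Inner hash: XOR 82⊕a5⊕08⊕c4⊕05⊕36⊕36⊕51⊕ad⊕24 = 36.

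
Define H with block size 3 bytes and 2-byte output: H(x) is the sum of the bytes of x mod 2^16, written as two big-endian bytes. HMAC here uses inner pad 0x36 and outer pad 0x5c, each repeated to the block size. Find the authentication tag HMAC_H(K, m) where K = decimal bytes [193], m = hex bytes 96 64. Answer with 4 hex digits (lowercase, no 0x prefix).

Key decimal bytes [193] = c1 is 1 byte ≤ B = 3; zero-pad to 3 bytes: K' = c1 00 00.
K' ⊕ ipad = f7 36 36.  K' ⊕ opad = 9d 5c 5c.
Inner input = (K'⊕ipad) ∥ m = f7 36 36 ∥ 96 64.
Inner hash: sum = 247+54+54+150+100 = 605 → 02 5d.
Outer input = (K'⊕opad) ∥ inner = 9d 5c 5c ∥ 02 5d.
Outer hash (tag): sum = 157+92+92+2+93 = 436 → 01 b4.

01b4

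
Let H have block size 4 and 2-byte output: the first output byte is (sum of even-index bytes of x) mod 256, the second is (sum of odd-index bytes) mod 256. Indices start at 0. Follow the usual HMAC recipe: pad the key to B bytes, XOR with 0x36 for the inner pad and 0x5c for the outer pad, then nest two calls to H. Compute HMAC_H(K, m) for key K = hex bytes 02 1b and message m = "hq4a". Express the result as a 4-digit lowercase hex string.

c0d8

Key hex bytes 02 1b is 2 bytes ≤ B = 4; zero-pad to 4 bytes: K' = 02 1b 00 00.
K' ⊕ ipad = 34 2d 36 36.  K' ⊕ opad = 5e 47 5c 5c.
Inner input = (K'⊕ipad) ∥ m = 34 2d 36 36 ∥ 68 71 34 61.
Inner hash: even-index sum = 262 mod 256 = 6; odd-index sum = 309 mod 256 = 53 → 06 35.
Outer input = (K'⊕opad) ∥ inner = 5e 47 5c 5c ∥ 06 35.
Outer hash (tag): even-index sum = 192 mod 256 = 192; odd-index sum = 216 mod 256 = 216 → c0 d8.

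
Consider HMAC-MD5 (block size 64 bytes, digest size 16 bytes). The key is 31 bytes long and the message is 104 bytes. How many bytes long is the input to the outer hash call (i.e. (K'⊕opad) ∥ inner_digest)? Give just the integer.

Key is 31 ≤ 64 bytes, zero-padded: |K'| = 64.
Outer input = (K'⊕opad) ∥ H(inner) → 64 + 16 = 80 bytes.

80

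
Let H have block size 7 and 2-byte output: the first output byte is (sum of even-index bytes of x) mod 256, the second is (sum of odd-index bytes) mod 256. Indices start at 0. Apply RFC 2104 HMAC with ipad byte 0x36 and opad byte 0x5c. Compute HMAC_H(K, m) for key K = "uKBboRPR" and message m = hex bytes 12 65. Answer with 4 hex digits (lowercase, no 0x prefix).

230c

Key "uKBboRPR" = 75 4b 42 62 6f 52 50 52 is 8 bytes > B = 7, so hash it first: H(key) = 76 51, then zero-pad to 7 bytes: K' = 76 51 00 00 00 00 00.
K' ⊕ ipad = 40 67 36 36 36 36 36.  K' ⊕ opad = 2a 0d 5c 5c 5c 5c 5c.
Inner input = (K'⊕ipad) ∥ m = 40 67 36 36 36 36 36 ∥ 12 65.
Inner hash: even-index sum = 327 mod 256 = 71; odd-index sum = 229 mod 256 = 229 → 47 e5.
Outer input = (K'⊕opad) ∥ inner = 2a 0d 5c 5c 5c 5c 5c ∥ 47 e5.
Outer hash (tag): even-index sum = 547 mod 256 = 35; odd-index sum = 268 mod 256 = 12 → 23 0c.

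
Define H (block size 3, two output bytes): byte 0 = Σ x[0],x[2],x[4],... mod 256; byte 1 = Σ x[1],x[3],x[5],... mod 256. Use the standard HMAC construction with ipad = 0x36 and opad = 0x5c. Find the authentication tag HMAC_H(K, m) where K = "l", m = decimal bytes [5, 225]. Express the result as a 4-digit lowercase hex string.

c7cd

Key "l" = 6c is 1 byte ≤ B = 3; zero-pad to 3 bytes: K' = 6c 00 00.
K' ⊕ ipad = 5a 36 36.  K' ⊕ opad = 30 5c 5c.
Inner input = (K'⊕ipad) ∥ m = 5a 36 36 ∥ 05 e1.
Inner hash: even-index sum = 369 mod 256 = 113; odd-index sum = 59 mod 256 = 59 → 71 3b.
Outer input = (K'⊕opad) ∥ inner = 30 5c 5c ∥ 71 3b.
Outer hash (tag): even-index sum = 199 mod 256 = 199; odd-index sum = 205 mod 256 = 205 → c7 cd.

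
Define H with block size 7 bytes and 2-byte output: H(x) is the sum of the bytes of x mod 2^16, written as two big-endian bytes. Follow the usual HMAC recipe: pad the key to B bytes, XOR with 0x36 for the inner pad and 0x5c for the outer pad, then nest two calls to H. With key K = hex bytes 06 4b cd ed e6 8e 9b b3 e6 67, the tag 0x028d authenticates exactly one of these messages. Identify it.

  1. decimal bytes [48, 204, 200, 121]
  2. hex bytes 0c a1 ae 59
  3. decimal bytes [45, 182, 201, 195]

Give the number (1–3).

Key hex bytes 06 4b cd ed e6 8e 9b b3 e6 67 is 10 bytes > B = 7, so hash it first: H(key) = 06 1a, then zero-pad to 7 bytes: K' = 06 1a 00 00 00 00 00.
K' ⊕ ipad = 30 2c 36 36 36 36 36; K' ⊕ opad = 5a 46 5c 5c 5c 5c 5c.
m1: inner = H(30 2c 36 36 36 36 36 30 cc c8 79) = 03 a7; tag = H(5a 46 5c 5c 5c 5c 5c 03 a7) = 0316
m2: inner = H(30 2c 36 36 36 36 36 0c a1 ae 59) = 03 1e; tag = H(5a 46 5c 5c 5c 5c 5c 03 1e) = 028d ← matches
m3: inner = H(30 2c 36 36 36 36 36 2d b6 c9 c3) = 03 d9; tag = H(5a 46 5c 5c 5c 5c 5c 03 d9) = 0348

2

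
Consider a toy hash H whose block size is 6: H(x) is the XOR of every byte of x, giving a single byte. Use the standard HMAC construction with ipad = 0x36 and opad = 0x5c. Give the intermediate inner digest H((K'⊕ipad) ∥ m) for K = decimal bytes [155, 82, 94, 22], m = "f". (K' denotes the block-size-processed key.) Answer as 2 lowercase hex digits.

Key decimal bytes [155, 82, 94, 22] = 9b 52 5e 16 is 4 bytes ≤ B = 6; zero-pad to 6 bytes: K' = 9b 52 5e 16 00 00.
K' ⊕ ipad = ad 64 68 20 36 36.
Inner input = ad 64 68 20 36 36 ∥ 66.
Inner hash: XOR ad⊕64⊕68⊕20⊕36⊕36⊕66 = e7.

e7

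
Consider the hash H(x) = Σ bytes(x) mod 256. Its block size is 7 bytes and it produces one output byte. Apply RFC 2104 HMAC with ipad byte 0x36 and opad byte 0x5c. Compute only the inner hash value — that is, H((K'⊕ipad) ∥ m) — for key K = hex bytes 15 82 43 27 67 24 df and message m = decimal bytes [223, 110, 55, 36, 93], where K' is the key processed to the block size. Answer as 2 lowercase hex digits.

Key hex bytes 15 82 43 27 67 24 df is exactly B = 7 bytes: K' = 15 82 43 27 67 24 df.
K' ⊕ ipad = 23 b4 75 11 51 12 e9.
Inner input = 23 b4 75 11 51 12 e9 ∥ df 6e 37 24 5d.
Inner hash: sum = 35+180+117+17+81+18+233+223+110+55+36+93 = 1198; mod 256 = 174 → ae.

ae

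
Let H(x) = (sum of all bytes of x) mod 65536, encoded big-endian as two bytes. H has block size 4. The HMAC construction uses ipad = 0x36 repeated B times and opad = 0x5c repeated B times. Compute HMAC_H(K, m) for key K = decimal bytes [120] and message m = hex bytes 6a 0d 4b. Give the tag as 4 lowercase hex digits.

Key decimal bytes [120] = 78 is 1 byte ≤ B = 4; zero-pad to 4 bytes: K' = 78 00 00 00.
K' ⊕ ipad = 4e 36 36 36.  K' ⊕ opad = 24 5c 5c 5c.
Inner input = (K'⊕ipad) ∥ m = 4e 36 36 36 ∥ 6a 0d 4b.
Inner hash: sum = 78+54+54+54+106+13+75 = 434 → 01 b2.
Outer input = (K'⊕opad) ∥ inner = 24 5c 5c 5c ∥ 01 b2.
Outer hash (tag): sum = 36+92+92+92+1+178 = 491 → 01 eb.

01eb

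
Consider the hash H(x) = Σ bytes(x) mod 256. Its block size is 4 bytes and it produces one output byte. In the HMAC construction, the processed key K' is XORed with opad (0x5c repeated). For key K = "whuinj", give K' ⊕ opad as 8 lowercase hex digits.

Key "whuinj" = 77 68 75 69 6e 6a is 6 bytes > B = 4, so hash it first: H(key) = 95, then zero-pad to 4 bytes: K' = 95 00 00 00.
XOR each byte with 0x5c: 95⊕5c=c9, 00⊕5c=5c, 00⊕5c=5c, 00⊕5c=5c.

c95c5c5c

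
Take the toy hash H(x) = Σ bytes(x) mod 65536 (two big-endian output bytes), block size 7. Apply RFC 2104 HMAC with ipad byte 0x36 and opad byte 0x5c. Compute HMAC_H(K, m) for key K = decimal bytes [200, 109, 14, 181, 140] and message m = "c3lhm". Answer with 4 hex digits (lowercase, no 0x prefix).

039e

Key decimal bytes [200, 109, 14, 181, 140] = c8 6d 0e b5 8c is 5 bytes ≤ B = 7; zero-pad to 7 bytes: K' = c8 6d 0e b5 8c 00 00.
K' ⊕ ipad = fe 5b 38 83 ba 36 36.  K' ⊕ opad = 94 31 52 e9 d0 5c 5c.
Inner input = (K'⊕ipad) ∥ m = fe 5b 38 83 ba 36 36 ∥ 63 33 6c 68 6d.
Inner hash: sum = 254+91+56+131+186+54+54+99+51+108+104+109 = 1297 → 05 11.
Outer input = (K'⊕opad) ∥ inner = 94 31 52 e9 d0 5c 5c ∥ 05 11.
Outer hash (tag): sum = 148+49+82+233+208+92+92+5+17 = 926 → 03 9e.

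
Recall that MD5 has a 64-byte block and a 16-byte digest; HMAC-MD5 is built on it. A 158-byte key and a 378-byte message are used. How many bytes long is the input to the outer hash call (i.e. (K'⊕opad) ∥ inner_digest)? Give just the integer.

80

Key is 158 > 64 bytes, so it is hashed to 16 bytes then zero-padded to 64: |K'| = 64.
Outer input = (K'⊕opad) ∥ H(inner) → 64 + 16 = 80 bytes.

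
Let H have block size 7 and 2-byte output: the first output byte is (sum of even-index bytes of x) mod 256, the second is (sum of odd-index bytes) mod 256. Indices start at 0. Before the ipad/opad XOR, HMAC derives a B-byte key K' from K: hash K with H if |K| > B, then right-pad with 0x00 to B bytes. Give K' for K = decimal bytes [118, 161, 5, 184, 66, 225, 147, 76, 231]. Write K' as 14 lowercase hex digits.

37860000000000

|K| = 9 > B = 7, so first hash the key.
H(K): even-index sum = 567 mod 256 = 55; odd-index sum = 646 mod 256 = 134 → 37 86.
Zero-pad H(K) = 37 86 to 7 bytes: K' = 37 86 00 00 00 00 00.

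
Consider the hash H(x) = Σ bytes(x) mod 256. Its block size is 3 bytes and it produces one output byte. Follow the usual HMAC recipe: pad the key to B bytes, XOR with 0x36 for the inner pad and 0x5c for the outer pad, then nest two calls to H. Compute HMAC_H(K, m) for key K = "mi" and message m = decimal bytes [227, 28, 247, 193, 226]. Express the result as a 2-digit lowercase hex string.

4b

Key "mi" = 6d 69 is 2 bytes ≤ B = 3; zero-pad to 3 bytes: K' = 6d 69 00.
K' ⊕ ipad = 5b 5f 36.  K' ⊕ opad = 31 35 5c.
Inner input = (K'⊕ipad) ∥ m = 5b 5f 36 ∥ e3 1c f7 c1 e2.
Inner hash: sum = 91+95+54+227+28+247+193+226 = 1161; mod 256 = 137 → 89.
Outer input = (K'⊕opad) ∥ inner = 31 35 5c ∥ 89.
Outer hash (tag): sum = 49+53+92+137 = 331; mod 256 = 75 → 4b.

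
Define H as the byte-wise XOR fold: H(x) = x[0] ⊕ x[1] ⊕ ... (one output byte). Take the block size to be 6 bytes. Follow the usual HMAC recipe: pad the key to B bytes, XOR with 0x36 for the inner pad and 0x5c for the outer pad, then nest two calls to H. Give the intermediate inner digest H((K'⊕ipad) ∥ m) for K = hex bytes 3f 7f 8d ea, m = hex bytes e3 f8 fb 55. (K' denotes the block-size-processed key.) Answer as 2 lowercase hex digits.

92

Key hex bytes 3f 7f 8d ea is 4 bytes ≤ B = 6; zero-pad to 6 bytes: K' = 3f 7f 8d ea 00 00.
K' ⊕ ipad = 09 49 bb dc 36 36.
Inner input = 09 49 bb dc 36 36 ∥ e3 f8 fb 55.
Inner hash: XOR 09⊕49⊕bb⊕dc⊕36⊕36⊕e3⊕f8⊕fb⊕55 = 92.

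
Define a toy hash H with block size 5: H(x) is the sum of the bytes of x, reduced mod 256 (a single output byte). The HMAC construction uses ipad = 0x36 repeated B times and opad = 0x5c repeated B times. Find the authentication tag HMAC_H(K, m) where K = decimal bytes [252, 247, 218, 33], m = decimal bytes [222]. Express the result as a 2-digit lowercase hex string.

Key decimal bytes [252, 247, 218, 33] = fc f7 da 21 is 4 bytes ≤ B = 5; zero-pad to 5 bytes: K' = fc f7 da 21 00.
K' ⊕ ipad = ca c1 ec 17 36.  K' ⊕ opad = a0 ab 86 7d 5c.
Inner input = (K'⊕ipad) ∥ m = ca c1 ec 17 36 ∥ de.
Inner hash: sum = 202+193+236+23+54+222 = 930; mod 256 = 162 → a2.
Outer input = (K'⊕opad) ∥ inner = a0 ab 86 7d 5c ∥ a2.
Outer hash (tag): sum = 160+171+134+125+92+162 = 844; mod 256 = 76 → 4c.

4c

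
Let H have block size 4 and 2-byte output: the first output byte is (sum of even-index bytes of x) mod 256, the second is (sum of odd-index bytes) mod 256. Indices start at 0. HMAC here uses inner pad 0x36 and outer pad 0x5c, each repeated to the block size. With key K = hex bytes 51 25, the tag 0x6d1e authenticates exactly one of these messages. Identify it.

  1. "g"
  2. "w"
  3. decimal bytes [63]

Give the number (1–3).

Key hex bytes 51 25 is 2 bytes ≤ B = 4; zero-pad to 4 bytes: K' = 51 25 00 00.
K' ⊕ ipad = 67 13 36 36; K' ⊕ opad = 0d 79 5c 5c.
m1: inner = H(67 13 36 36 67) = 04 49; tag = H(0d 79 5c 5c 04 49) = 6d1e ← matches
m2: inner = H(67 13 36 36 77) = 14 49; tag = H(0d 79 5c 5c 14 49) = 7d1e
m3: inner = H(67 13 36 36 3f) = dc 49; tag = H(0d 79 5c 5c dc 49) = 451e

1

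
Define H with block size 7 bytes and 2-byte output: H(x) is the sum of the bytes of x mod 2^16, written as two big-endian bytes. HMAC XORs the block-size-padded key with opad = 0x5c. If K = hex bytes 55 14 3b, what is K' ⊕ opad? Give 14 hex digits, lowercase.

0948675c5c5c5c

Key hex bytes 55 14 3b is 3 bytes ≤ B = 7; zero-pad to 7 bytes: K' = 55 14 3b 00 00 00 00.
XOR each byte with 0x5c: 55⊕5c=09, 14⊕5c=48, 3b⊕5c=67, 00⊕5c=5c, 00⊕5c=5c, 00⊕5c=5c, 00⊕5c=5c.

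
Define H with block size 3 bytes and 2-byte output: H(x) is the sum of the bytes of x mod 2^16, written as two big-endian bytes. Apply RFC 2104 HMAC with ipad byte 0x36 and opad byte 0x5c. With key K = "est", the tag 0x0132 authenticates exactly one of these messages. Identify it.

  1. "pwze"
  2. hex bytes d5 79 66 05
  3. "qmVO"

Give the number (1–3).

Key "est" = 65 73 74 is exactly B = 3 bytes: K' = 65 73 74.
K' ⊕ ipad = 53 45 42; K' ⊕ opad = 39 2f 28.
m1: inner = H(53 45 42 70 77 7a 65) = 02 a0; tag = H(39 2f 28 02 a0) = 0132 ← matches
m2: inner = H(53 45 42 d5 79 66 05) = 02 93; tag = H(39 2f 28 02 93) = 0125
m3: inner = H(53 45 42 71 6d 56 4f) = 02 5d; tag = H(39 2f 28 02 5d) = 00ef

1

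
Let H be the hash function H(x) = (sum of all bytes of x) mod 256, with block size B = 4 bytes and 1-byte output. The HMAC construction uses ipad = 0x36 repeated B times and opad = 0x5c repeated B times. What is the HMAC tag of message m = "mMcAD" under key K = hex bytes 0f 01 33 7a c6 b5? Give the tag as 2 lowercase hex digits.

Key hex bytes 0f 01 33 7a c6 b5 is 6 bytes > B = 4, so hash it first: H(key) = 38, then zero-pad to 4 bytes: K' = 38 00 00 00.
K' ⊕ ipad = 0e 36 36 36.  K' ⊕ opad = 64 5c 5c 5c.
Inner input = (K'⊕ipad) ∥ m = 0e 36 36 36 ∥ 6d 4d 63 41 44.
Inner hash: sum = 14+54+54+54+109+77+99+65+68 = 594; mod 256 = 82 → 52.
Outer input = (K'⊕opad) ∥ inner = 64 5c 5c 5c ∥ 52.
Outer hash (tag): sum = 100+92+92+92+82 = 458; mod 256 = 202 → ca.

ca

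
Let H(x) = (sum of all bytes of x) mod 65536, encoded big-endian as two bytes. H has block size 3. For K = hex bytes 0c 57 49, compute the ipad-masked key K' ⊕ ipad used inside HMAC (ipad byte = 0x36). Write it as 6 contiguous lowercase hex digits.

Key hex bytes 0c 57 49 is exactly B = 3 bytes: K' = 0c 57 49.
XOR each byte with 0x36: 0c⊕36=3a, 57⊕36=61, 49⊕36=7f.

3a617f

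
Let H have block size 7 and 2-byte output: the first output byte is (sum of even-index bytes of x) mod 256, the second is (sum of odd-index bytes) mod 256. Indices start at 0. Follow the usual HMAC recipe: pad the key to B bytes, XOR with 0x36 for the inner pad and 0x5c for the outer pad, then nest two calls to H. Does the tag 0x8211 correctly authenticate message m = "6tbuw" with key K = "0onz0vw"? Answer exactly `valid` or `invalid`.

invalid

Key "0onz0vw" = 30 6f 6e 7a 30 76 77 is exactly B = 7 bytes: K' = 30 6f 6e 7a 30 76 77.
K' ⊕ ipad = 06 59 58 4c 06 40 41; K' ⊕ opad = 6c 33 32 26 6c 2a 2b.
Inner hash: even-index sum = 398 mod 256 = 142; odd-index sum = 500 mod 256 = 244 → 8e f4.
Outer hash (recomputed tag): even-index sum = 553 mod 256 = 41; odd-index sum = 273 mod 256 = 17 → 29 11.
Recomputed tag = 2911; claimed = 8211 → mismatch.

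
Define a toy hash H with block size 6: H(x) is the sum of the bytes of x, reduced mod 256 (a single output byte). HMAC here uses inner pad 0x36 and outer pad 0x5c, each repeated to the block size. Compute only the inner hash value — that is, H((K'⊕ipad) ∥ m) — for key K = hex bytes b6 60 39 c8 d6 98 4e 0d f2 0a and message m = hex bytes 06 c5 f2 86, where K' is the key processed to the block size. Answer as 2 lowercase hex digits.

Key hex bytes b6 60 39 c8 d6 98 4e 0d f2 0a is 10 bytes > B = 6, so hash it first: H(key) = dc, then zero-pad to 6 bytes: K' = dc 00 00 00 00 00.
K' ⊕ ipad = ea 36 36 36 36 36.
Inner input = ea 36 36 36 36 36 ∥ 06 c5 f2 86.
Inner hash: sum = 234+54+54+54+54+54+6+197+242+134 = 1083; mod 256 = 59 → 3b.

3b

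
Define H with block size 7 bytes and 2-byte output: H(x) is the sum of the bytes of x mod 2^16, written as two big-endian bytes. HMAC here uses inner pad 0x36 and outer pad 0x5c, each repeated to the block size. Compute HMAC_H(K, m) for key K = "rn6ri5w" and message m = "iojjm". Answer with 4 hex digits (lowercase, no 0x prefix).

Key "rn6ri5w" = 72 6e 36 72 69 35 77 is exactly B = 7 bytes: K' = 72 6e 36 72 69 35 77.
K' ⊕ ipad = 44 58 00 44 5f 03 41.  K' ⊕ opad = 2e 32 6a 2e 35 69 2b.
Inner input = (K'⊕ipad) ∥ m = 44 58 00 44 5f 03 41 ∥ 69 6f 6a 6a 6d.
Inner hash: sum = 68+88+0+68+95+3+65+105+111+106+106+109 = 924 → 03 9c.
Outer input = (K'⊕opad) ∥ inner = 2e 32 6a 2e 35 69 2b ∥ 03 9c.
Outer hash (tag): sum = 46+50+106+46+53+105+43+3+156 = 608 → 02 60.

0260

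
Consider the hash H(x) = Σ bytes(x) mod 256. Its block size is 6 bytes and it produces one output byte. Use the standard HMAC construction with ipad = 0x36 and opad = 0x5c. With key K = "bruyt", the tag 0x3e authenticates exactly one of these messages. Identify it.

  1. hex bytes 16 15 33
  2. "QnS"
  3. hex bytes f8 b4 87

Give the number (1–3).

Key "bruyt" = 62 72 75 79 74 is 5 bytes ≤ B = 6; zero-pad to 6 bytes: K' = 62 72 75 79 74 00.
K' ⊕ ipad = 54 44 43 4f 42 36; K' ⊕ opad = 3e 2e 29 25 28 5c.
m1: inner = H(54 44 43 4f 42 36 16 15 33) = 00; tag = H(3e 2e 29 25 28 5c 00) = 3e ← matches
m2: inner = H(54 44 43 4f 42 36 51 6e 53) = b4; tag = H(3e 2e 29 25 28 5c b4) = f2
m3: inner = H(54 44 43 4f 42 36 f8 b4 87) = d5; tag = H(3e 2e 29 25 28 5c d5) = 13

1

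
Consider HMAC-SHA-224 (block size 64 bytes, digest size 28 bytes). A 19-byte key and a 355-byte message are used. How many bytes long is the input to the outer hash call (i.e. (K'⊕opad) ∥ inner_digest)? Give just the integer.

Key is 19 ≤ 64 bytes, zero-padded: |K'| = 64.
Outer input = (K'⊕opad) ∥ H(inner) → 64 + 28 = 92 bytes.

92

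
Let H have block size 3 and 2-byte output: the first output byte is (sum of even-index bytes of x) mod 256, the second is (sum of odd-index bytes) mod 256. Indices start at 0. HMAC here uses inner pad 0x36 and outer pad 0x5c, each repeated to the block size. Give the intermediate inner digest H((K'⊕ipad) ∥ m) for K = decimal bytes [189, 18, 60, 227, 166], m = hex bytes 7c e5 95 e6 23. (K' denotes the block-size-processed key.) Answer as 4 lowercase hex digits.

aaf7

Key decimal bytes [189, 18, 60, 227, 166] = bd 12 3c e3 a6 is 5 bytes > B = 3, so hash it first: H(key) = 9f f5, then zero-pad to 3 bytes: K' = 9f f5 00.
K' ⊕ ipad = a9 c3 36.
Inner input = a9 c3 36 ∥ 7c e5 95 e6 23.
Inner hash: even-index sum = 682 mod 256 = 170; odd-index sum = 503 mod 256 = 247 → aa f7.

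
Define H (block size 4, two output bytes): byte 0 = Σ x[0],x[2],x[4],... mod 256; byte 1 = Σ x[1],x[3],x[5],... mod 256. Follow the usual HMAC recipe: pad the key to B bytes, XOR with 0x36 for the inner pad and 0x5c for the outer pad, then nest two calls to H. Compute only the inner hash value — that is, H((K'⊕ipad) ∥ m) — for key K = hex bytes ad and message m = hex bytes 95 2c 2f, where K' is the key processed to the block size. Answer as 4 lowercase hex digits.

9598

Key hex bytes ad is 1 byte ≤ B = 4; zero-pad to 4 bytes: K' = ad 00 00 00.
K' ⊕ ipad = 9b 36 36 36.
Inner input = 9b 36 36 36 ∥ 95 2c 2f.
Inner hash: even-index sum = 405 mod 256 = 149; odd-index sum = 152 mod 256 = 152 → 95 98.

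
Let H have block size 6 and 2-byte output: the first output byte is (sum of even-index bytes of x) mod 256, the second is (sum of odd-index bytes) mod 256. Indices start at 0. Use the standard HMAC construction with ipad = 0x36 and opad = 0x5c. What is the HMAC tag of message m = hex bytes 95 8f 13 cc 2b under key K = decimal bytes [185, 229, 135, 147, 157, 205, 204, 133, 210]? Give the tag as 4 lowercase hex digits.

6b11

Key decimal bytes [185, 229, 135, 147, 157, 205, 204, 133, 210] = b9 e5 87 93 9d cd cc 85 d2 is 9 bytes > B = 6, so hash it first: H(key) = 7b ca, then zero-pad to 6 bytes: K' = 7b ca 00 00 00 00.
K' ⊕ ipad = 4d fc 36 36 36 36.  K' ⊕ opad = 27 96 5c 5c 5c 5c.
Inner input = (K'⊕ipad) ∥ m = 4d fc 36 36 36 36 ∥ 95 8f 13 cc 2b.
Inner hash: even-index sum = 396 mod 256 = 140; odd-index sum = 707 mod 256 = 195 → 8c c3.
Outer input = (K'⊕opad) ∥ inner = 27 96 5c 5c 5c 5c ∥ 8c c3.
Outer hash (tag): even-index sum = 363 mod 256 = 107; odd-index sum = 529 mod 256 = 17 → 6b 11.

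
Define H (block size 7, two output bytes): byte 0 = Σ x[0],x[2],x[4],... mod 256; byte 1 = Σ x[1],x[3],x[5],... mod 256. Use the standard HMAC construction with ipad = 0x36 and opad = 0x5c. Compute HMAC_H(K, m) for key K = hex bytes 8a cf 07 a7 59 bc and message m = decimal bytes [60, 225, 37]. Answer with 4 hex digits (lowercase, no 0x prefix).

Key hex bytes 8a cf 07 a7 59 bc is 6 bytes ≤ B = 7; zero-pad to 7 bytes: K' = 8a cf 07 a7 59 bc 00.
K' ⊕ ipad = bc f9 31 91 6f 8a 36.  K' ⊕ opad = d6 93 5b fb 05 e0 5c.
Inner input = (K'⊕ipad) ∥ m = bc f9 31 91 6f 8a 36 ∥ 3c e1 25.
Inner hash: even-index sum = 627 mod 256 = 115; odd-index sum = 629 mod 256 = 117 → 73 75.
Outer input = (K'⊕opad) ∥ inner = d6 93 5b fb 05 e0 5c ∥ 73 75.
Outer hash (tag): even-index sum = 519 mod 256 = 7; odd-index sum = 737 mod 256 = 225 → 07 e1.

07e1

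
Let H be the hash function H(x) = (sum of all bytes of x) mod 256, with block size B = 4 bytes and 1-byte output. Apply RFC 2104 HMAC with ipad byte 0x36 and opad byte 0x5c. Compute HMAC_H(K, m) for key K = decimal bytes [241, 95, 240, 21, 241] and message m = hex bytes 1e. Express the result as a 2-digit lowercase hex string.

5e

Key decimal bytes [241, 95, 240, 21, 241] = f1 5f f0 15 f1 is 5 bytes > B = 4, so hash it first: H(key) = 46, then zero-pad to 4 bytes: K' = 46 00 00 00.
K' ⊕ ipad = 70 36 36 36.  K' ⊕ opad = 1a 5c 5c 5c.
Inner input = (K'⊕ipad) ∥ m = 70 36 36 36 ∥ 1e.
Inner hash: sum = 112+54+54+54+30 = 304; mod 256 = 48 → 30.
Outer input = (K'⊕opad) ∥ inner = 1a 5c 5c 5c ∥ 30.
Outer hash (tag): sum = 26+92+92+92+48 = 350; mod 256 = 94 → 5e.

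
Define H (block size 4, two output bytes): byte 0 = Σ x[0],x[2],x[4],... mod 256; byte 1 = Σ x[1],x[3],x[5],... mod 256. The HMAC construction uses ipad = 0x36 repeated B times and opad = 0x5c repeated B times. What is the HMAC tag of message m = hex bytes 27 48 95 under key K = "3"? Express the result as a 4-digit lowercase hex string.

c26c

Key "3" = 33 is 1 byte ≤ B = 4; zero-pad to 4 bytes: K' = 33 00 00 00.
K' ⊕ ipad = 05 36 36 36.  K' ⊕ opad = 6f 5c 5c 5c.
Inner input = (K'⊕ipad) ∥ m = 05 36 36 36 ∥ 27 48 95.
Inner hash: even-index sum = 247 mod 256 = 247; odd-index sum = 180 mod 256 = 180 → f7 b4.
Outer input = (K'⊕opad) ∥ inner = 6f 5c 5c 5c ∥ f7 b4.
Outer hash (tag): even-index sum = 450 mod 256 = 194; odd-index sum = 364 mod 256 = 108 → c2 6c.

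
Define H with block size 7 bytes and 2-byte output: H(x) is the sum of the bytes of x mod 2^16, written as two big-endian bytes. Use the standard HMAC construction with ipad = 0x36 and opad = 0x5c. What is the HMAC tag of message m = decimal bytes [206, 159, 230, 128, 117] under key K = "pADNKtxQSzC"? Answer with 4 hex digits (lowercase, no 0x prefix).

032f

Key "pADNKtxQSzC" = 70 41 44 4e 4b 74 78 51 53 7a 43 is 11 bytes > B = 7, so hash it first: H(key) = 03 db, then zero-pad to 7 bytes: K' = 03 db 00 00 00 00 00.
K' ⊕ ipad = 35 ed 36 36 36 36 36.  K' ⊕ opad = 5f 87 5c 5c 5c 5c 5c.
Inner input = (K'⊕ipad) ∥ m = 35 ed 36 36 36 36 36 ∥ ce 9f e6 80 75.
Inner hash: sum = 53+237+54+54+54+54+54+206+159+230+128+117 = 1400 → 05 78.
Outer input = (K'⊕opad) ∥ inner = 5f 87 5c 5c 5c 5c 5c ∥ 05 78.
Outer hash (tag): sum = 95+135+92+92+92+92+92+5+120 = 815 → 03 2f.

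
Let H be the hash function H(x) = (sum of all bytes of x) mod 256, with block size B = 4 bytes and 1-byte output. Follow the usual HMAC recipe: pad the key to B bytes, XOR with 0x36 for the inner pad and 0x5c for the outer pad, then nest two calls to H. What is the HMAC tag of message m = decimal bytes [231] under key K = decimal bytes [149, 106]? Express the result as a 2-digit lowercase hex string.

09

Key decimal bytes [149, 106] = 95 6a is 2 bytes ≤ B = 4; zero-pad to 4 bytes: K' = 95 6a 00 00.
K' ⊕ ipad = a3 5c 36 36.  K' ⊕ opad = c9 36 5c 5c.
Inner input = (K'⊕ipad) ∥ m = a3 5c 36 36 ∥ e7.
Inner hash: sum = 163+92+54+54+231 = 594; mod 256 = 82 → 52.
Outer input = (K'⊕opad) ∥ inner = c9 36 5c 5c ∥ 52.
Outer hash (tag): sum = 201+54+92+92+82 = 521; mod 256 = 9 → 09.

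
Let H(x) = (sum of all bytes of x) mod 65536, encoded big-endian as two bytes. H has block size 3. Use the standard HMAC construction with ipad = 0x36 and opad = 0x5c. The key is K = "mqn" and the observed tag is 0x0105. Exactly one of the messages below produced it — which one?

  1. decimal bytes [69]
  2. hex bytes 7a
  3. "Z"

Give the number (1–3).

Key "mqn" = 6d 71 6e is exactly B = 3 bytes: K' = 6d 71 6e.
K' ⊕ ipad = 5b 47 58; K' ⊕ opad = 31 2d 32.
m1: inner = H(5b 47 58 45) = 01 3f; tag = H(31 2d 32 01 3f) = 00d0
m2: inner = H(5b 47 58 7a) = 01 74; tag = H(31 2d 32 01 74) = 0105 ← matches
m3: inner = H(5b 47 58 5a) = 01 54; tag = H(31 2d 32 01 54) = 00e5

2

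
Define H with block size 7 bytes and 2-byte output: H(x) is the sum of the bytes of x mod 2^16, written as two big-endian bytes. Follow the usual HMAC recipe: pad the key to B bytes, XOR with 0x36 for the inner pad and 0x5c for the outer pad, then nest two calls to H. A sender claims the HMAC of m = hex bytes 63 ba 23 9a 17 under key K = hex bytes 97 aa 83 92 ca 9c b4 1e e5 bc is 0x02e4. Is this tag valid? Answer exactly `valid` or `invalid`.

Key hex bytes 97 aa 83 92 ca 9c b4 1e e5 bc is 10 bytes > B = 7, so hash it first: H(key) = 06 2f, then zero-pad to 7 bytes: K' = 06 2f 00 00 00 00 00.
K' ⊕ ipad = 30 19 36 36 36 36 36; K' ⊕ opad = 5a 73 5c 5c 5c 5c 5c.
Inner hash: sum = 48+25+54+54+54+54+54+99+186+35+154+23 = 840 → 03 48.
Outer hash (recomputed tag): sum = 90+115+92+92+92+92+92+3+72 = 740 → 02 e4.
Recomputed tag = 02e4; claimed = 02e4 → match.

valid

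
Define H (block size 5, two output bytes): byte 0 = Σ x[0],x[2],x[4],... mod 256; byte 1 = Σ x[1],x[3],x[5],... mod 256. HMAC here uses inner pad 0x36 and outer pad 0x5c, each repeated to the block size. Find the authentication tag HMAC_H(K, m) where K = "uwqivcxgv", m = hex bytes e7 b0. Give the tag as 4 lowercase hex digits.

Key "uwqivcxgv" = 75 77 71 69 76 63 78 67 76 is 9 bytes > B = 5, so hash it first: H(key) = 4a aa, then zero-pad to 5 bytes: K' = 4a aa 00 00 00.
K' ⊕ ipad = 7c 9c 36 36 36.  K' ⊕ opad = 16 f6 5c 5c 5c.
Inner input = (K'⊕ipad) ∥ m = 7c 9c 36 36 36 ∥ e7 b0.
Inner hash: even-index sum = 408 mod 256 = 152; odd-index sum = 441 mod 256 = 185 → 98 b9.
Outer input = (K'⊕opad) ∥ inner = 16 f6 5c 5c 5c ∥ 98 b9.
Outer hash (tag): even-index sum = 391 mod 256 = 135; odd-index sum = 490 mod 256 = 234 → 87 ea.

87ea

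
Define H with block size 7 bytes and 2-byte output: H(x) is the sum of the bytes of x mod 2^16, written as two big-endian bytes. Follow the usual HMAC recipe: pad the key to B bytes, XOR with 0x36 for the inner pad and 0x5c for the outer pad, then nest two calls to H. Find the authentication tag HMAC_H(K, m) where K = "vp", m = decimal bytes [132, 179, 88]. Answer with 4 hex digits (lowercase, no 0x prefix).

0248

Key "vp" = 76 70 is 2 bytes ≤ B = 7; zero-pad to 7 bytes: K' = 76 70 00 00 00 00 00.
K' ⊕ ipad = 40 46 36 36 36 36 36.  K' ⊕ opad = 2a 2c 5c 5c 5c 5c 5c.
Inner input = (K'⊕ipad) ∥ m = 40 46 36 36 36 36 36 ∥ 84 b3 58.
Inner hash: sum = 64+70+54+54+54+54+54+132+179+88 = 803 → 03 23.
Outer input = (K'⊕opad) ∥ inner = 2a 2c 5c 5c 5c 5c 5c ∥ 03 23.
Outer hash (tag): sum = 42+44+92+92+92+92+92+3+35 = 584 → 02 48.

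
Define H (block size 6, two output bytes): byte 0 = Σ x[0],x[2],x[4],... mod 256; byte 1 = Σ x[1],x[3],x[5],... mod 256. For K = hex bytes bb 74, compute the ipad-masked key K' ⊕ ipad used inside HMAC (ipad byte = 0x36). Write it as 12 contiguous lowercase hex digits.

8d4236363636

Key hex bytes bb 74 is 2 bytes ≤ B = 6; zero-pad to 6 bytes: K' = bb 74 00 00 00 00.
XOR each byte with 0x36: bb⊕36=8d, 74⊕36=42, 00⊕36=36, 00⊕36=36, 00⊕36=36, 00⊕36=36.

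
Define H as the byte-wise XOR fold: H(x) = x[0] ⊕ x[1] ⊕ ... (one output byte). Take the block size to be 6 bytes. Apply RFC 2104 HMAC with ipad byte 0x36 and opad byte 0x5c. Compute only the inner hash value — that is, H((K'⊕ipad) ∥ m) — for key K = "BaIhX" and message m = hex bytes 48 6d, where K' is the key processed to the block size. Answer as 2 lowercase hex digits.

Key "BaIhX" = 42 61 49 68 58 is 5 bytes ≤ B = 6; zero-pad to 6 bytes: K' = 42 61 49 68 58 00.
K' ⊕ ipad = 74 57 7f 5e 6e 36.
Inner input = 74 57 7f 5e 6e 36 ∥ 48 6d.
Inner hash: XOR 74⊕57⊕7f⊕5e⊕6e⊕36⊕48⊕6d = 7f.

7f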